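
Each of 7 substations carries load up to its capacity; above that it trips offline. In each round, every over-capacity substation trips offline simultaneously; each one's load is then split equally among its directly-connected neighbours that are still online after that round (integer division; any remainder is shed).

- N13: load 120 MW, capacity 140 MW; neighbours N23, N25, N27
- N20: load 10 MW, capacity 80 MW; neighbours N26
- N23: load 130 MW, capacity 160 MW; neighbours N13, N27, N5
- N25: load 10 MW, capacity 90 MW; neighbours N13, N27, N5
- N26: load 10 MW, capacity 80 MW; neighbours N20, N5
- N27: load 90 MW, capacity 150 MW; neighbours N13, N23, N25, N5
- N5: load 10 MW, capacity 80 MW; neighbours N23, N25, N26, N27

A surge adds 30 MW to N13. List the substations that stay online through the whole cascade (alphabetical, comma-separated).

Round 1 — N13 at 150 > 140. N13 trips offline.
  N13 sheds 150 MW to N23, N25, N27: 50 each.
    N23: 130+50 = 180 > 160
    N25: 10+50 = 60 ≤ 90
    N27: 90+50 = 140 ≤ 150
Round 2 — N23 trips offline.
  N23 sheds 180 MW to N27, N5: 90 each.
    N27: 140+90 = 230 > 150
    N5: 10+90 = 100 > 80
Round 3 — N27, N5 trip offline.
  N27 sheds 230 MW to N25: 230 each.
    N25: 60+230 = 290 > 90
  N5 sheds 100 MW to N25, N26: 50 each.
    N25: 290+50 = 340 > 90
    N26: 10+50 = 60 ≤ 80
Round 4 — N25 trips offline.
  N25 sheds 340 MW: no online neighbours, lost.
No further trips.

N20, N26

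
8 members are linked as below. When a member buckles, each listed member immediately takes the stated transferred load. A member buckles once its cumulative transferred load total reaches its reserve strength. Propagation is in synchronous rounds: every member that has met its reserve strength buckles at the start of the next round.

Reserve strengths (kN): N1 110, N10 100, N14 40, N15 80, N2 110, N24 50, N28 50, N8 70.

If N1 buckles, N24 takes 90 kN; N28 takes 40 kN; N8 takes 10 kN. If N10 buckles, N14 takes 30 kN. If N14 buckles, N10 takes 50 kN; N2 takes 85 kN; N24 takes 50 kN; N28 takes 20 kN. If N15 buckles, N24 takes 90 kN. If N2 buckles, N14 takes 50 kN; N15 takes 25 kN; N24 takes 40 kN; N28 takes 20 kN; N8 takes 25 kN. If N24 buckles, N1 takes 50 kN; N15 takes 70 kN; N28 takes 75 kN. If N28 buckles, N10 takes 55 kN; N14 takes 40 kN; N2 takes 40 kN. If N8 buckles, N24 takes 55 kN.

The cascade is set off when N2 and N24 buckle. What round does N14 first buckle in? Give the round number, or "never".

2

Round 1 — N2, N24 buckle (initial).
  N1: +50 → 50 < 110
  N14: +50 → 50 ≥ 40
  N15: +25+70 → 95 ≥ 80
  N28: +20+75 → 95 ≥ 50
  N8: +25 → 25 < 70
Round 2 — N14, N15, N28 buckle.
  N10: +50+55 → 105 ≥ 100
Round 3 — N10 buckles.
No further bucklings.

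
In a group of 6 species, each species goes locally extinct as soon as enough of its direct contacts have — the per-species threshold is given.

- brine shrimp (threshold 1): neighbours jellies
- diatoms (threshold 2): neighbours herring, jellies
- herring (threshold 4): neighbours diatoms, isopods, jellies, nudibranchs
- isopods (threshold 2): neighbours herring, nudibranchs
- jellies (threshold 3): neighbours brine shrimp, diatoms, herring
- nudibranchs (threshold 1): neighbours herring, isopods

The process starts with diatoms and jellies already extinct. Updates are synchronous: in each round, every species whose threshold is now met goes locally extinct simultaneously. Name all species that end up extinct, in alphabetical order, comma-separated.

Round 1 — diatoms, jellies go locally extinct (initial).
Round 2 — checking thresholds:
  brine shrimp: 1 of 1 neighbours ≥ 1, goes locally extinct.
  herring: 2 of 4 neighbours < 4, not yet.
Round 3 — no new extinctions; cascade stops.

brine shrimp, diatoms, jellies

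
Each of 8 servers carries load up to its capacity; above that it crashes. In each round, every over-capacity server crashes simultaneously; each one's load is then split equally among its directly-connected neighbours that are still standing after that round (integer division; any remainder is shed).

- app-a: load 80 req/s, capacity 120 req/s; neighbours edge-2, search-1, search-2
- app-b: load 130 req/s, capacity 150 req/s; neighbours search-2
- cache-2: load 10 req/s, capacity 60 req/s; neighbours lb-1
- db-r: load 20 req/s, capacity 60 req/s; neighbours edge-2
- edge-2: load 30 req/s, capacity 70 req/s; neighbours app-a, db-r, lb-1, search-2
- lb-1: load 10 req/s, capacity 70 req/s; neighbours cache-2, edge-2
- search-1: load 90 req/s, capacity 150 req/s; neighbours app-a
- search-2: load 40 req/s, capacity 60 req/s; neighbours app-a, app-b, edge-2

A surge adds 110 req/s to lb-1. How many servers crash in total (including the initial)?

Round 1 — lb-1 at 120 > 70. lb-1 crashes.
  lb-1 sheds 120 req/s to cache-2, edge-2: 60 each.
    cache-2: 10+60 = 70 > 60
    edge-2: 30+60 = 90 > 70
Round 2 — cache-2, edge-2 crash.
  cache-2 sheds 70 req/s: no online neighbours, lost.
  edge-2 sheds 90 req/s to app-a, db-r, search-2: 30 each.
    app-a: 80+30 = 110 ≤ 120
    db-r: 20+30 = 50 ≤ 60
    search-2: 40+30 = 70 > 60
Round 3 — search-2 crashes.
  search-2 sheds 70 req/s to app-a, app-b: 35 each.
    app-a: 110+35 = 145 > 120
    app-b: 130+35 = 165 > 150
Round 4 — app-a, app-b crash.
  app-a sheds 145 req/s to search-1: 145 each.
    search-1: 90+145 = 235 > 150
  app-b sheds 165 req/s: no online neighbours, lost.
Round 5 — search-1 crashes.
  search-1 sheds 235 req/s: no online neighbours, lost.
No further crashes.

7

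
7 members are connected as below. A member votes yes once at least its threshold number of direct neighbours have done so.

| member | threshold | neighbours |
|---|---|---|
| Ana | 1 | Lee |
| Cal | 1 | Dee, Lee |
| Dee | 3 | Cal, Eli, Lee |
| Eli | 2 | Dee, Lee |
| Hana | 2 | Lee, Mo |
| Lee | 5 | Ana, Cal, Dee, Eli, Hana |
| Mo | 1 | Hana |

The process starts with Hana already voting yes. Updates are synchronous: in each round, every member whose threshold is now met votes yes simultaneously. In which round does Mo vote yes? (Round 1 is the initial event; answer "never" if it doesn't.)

2

Round 1 — Hana votes yes (initial).
Round 2 — checking thresholds:
  Lee: 1 of 5 neighbours < 5, holds.
  Mo: 1 of 1 neighbours ≥ 1, votes yes.
Round 3 — no new yes votes; cascade stops.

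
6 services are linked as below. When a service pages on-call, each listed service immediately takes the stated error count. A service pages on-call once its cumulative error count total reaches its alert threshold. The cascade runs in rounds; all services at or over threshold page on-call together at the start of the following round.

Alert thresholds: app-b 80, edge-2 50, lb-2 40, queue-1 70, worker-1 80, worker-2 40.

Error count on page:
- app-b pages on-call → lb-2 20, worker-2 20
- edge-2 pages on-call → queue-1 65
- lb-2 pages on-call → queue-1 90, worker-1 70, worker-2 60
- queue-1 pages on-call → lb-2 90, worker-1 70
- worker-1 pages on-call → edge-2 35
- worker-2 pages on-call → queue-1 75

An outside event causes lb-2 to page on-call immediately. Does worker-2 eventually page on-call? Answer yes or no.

yes

Round 1 — lb-2 pages on-call (initial).
  queue-1: +90 → 90 ≥ 70
  worker-1: +70 → 70 < 80
  worker-2: +60 → 60 ≥ 40
Round 2 — queue-1, worker-2 page on-call.
  worker-1: +70 → 140 ≥ 80
Round 3 — worker-1 pages on-call.
  edge-2: +35 → 35 < 50
No further pages.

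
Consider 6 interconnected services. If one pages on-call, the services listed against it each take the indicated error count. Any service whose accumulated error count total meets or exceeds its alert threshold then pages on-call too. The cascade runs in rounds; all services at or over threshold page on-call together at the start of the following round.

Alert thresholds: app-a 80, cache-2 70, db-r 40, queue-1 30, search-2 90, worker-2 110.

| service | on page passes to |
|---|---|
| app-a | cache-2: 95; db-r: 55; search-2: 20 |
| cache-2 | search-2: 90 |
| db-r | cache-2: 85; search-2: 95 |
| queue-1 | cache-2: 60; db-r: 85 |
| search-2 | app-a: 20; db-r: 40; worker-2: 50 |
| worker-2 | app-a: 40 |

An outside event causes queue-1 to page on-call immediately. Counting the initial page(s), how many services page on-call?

4

Round 1 — queue-1 pages on-call (initial).
  cache-2: +60 → 60 < 70
  db-r: +85 → 85 ≥ 40
Round 2 — db-r pages on-call.
  cache-2: +85 → 145 ≥ 70
  search-2: +95 → 95 ≥ 90
Round 3 — cache-2, search-2 page on-call.
  app-a: +20 → 20 < 80
  worker-2: +50 → 50 < 110
No further pages.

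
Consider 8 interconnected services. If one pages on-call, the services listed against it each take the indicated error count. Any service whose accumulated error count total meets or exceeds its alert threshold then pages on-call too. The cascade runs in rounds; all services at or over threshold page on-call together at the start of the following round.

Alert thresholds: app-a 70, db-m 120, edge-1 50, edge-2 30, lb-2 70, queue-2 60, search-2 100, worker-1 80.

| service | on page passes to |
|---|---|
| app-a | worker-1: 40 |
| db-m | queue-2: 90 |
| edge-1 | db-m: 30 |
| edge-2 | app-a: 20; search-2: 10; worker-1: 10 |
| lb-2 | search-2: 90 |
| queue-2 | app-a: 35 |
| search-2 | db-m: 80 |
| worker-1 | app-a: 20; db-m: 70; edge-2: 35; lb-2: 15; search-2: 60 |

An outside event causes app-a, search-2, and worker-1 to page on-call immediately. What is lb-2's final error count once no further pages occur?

Round 1 — app-a, search-2, worker-1 page on-call (initial).
  db-m: +80+70 → 150 ≥ 120
  edge-2: +35 → 35 ≥ 30
  lb-2: +15 → 15 < 70
Round 2 — db-m, edge-2 page on-call.
  queue-2: +90 → 90 ≥ 60
Round 3 — queue-2 pages on-call.
No further pages.

15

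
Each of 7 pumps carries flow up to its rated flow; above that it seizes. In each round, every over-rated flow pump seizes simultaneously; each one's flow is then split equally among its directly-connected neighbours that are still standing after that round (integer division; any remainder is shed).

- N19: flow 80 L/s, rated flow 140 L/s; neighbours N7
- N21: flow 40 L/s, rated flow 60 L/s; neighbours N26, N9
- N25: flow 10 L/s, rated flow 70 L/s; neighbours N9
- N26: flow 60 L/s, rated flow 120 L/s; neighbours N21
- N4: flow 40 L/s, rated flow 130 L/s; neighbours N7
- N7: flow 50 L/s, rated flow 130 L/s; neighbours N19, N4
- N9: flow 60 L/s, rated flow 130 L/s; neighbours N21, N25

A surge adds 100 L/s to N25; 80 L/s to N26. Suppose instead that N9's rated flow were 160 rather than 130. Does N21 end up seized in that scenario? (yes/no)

yes

With N9's rated flow at 160:
Round 1 — N25 at 110 > 70; N26 at 140 > 120. N25, N26 seize.
  N25 sheds 110 L/s to N9: 110 each.
    N9: 60+110 = 170 > 160
  N26 sheds 140 L/s to N21: 140 each.
    N21: 40+140 = 180 > 60
Round 2 — N21, N9 seize.
  N21 sheds 180 L/s: no online neighbours, lost.
  N9 sheds 170 L/s: no online neighbours, lost.
No further seizures.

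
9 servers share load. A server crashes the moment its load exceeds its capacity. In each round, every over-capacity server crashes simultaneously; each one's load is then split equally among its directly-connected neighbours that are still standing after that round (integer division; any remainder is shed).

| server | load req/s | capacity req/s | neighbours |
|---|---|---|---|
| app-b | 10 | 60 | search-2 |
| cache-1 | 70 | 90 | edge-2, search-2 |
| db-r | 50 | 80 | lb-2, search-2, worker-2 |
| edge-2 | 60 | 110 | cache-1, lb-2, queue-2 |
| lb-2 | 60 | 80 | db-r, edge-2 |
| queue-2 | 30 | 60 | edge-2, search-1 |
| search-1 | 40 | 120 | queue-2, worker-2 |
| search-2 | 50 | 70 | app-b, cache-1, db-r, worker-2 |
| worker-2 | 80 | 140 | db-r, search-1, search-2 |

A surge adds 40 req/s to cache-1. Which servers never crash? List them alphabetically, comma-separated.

app-b

Round 1 — cache-1 at 110 > 90. cache-1 crashes.
  cache-1 sheds 110 req/s to edge-2, search-2: 55 each.
    edge-2: 60+55 = 115 > 110
    search-2: 50+55 = 105 > 70
Round 2 — edge-2, search-2 crash.
  edge-2 sheds 115 req/s to lb-2, queue-2: 57 each (1 lost).
    lb-2: 60+57 = 117 > 80
    queue-2: 30+57 = 87 > 60
  search-2 sheds 105 req/s to app-b, db-r, worker-2: 35 each.
    app-b: 10+35 = 45 ≤ 60
    db-r: 50+35 = 85 > 80
    worker-2: 80+35 = 115 ≤ 140
Round 3 — db-r, lb-2, queue-2 crash.
  db-r sheds 85 req/s to worker-2: 85 each.
    worker-2: 115+85 = 200 > 140
  lb-2 sheds 117 req/s: no online neighbours, lost.
  queue-2 sheds 87 req/s to search-1: 87 each.
    search-1: 40+87 = 127 > 120
Round 4 — search-1, worker-2 crash.
  search-1 sheds 127 req/s: no online neighbours, lost.
  worker-2 sheds 200 req/s: no online neighbours, lost.
No further crashes.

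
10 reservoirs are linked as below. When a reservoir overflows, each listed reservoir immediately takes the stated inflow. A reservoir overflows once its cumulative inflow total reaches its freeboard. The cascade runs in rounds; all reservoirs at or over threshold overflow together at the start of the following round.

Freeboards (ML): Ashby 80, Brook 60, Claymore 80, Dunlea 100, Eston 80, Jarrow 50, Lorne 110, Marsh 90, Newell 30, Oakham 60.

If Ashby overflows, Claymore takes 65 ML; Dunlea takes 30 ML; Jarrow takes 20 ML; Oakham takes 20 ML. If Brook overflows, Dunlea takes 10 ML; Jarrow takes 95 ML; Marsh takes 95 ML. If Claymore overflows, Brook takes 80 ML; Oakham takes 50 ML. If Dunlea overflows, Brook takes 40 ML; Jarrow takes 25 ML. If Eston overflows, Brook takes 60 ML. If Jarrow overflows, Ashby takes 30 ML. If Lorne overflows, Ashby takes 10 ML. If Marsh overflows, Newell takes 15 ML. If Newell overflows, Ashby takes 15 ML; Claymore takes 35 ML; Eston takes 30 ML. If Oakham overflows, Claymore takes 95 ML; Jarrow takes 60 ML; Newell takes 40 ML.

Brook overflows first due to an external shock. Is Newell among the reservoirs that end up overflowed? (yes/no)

no

Round 1 — Brook overflows (initial).
  Dunlea: +10 → 10 < 100
  Jarrow: +95 → 95 ≥ 50
  Marsh: +95 → 95 ≥ 90
Round 2 — Jarrow, Marsh overflow.
  Ashby: +30 → 30 < 80
  Newell: +15 → 15 < 30
No further overflows.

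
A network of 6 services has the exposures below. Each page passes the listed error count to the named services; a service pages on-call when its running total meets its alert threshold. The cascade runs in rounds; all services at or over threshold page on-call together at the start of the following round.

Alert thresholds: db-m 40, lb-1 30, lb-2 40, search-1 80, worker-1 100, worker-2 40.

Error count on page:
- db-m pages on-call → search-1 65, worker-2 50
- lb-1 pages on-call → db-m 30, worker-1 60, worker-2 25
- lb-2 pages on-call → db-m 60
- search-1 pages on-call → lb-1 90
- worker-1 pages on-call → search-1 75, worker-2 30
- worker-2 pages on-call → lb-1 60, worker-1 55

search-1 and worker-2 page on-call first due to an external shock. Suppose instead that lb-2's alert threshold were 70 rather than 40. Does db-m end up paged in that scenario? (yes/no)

no

With lb-2's alert threshold at 70:
Round 1 — search-1, worker-2 page on-call (initial).
  lb-1: +90+60 → 150 ≥ 30
  worker-1: +55 → 55 < 100
Round 2 — lb-1 pages on-call.
  db-m: +30 → 30 < 40
  worker-1: +60 → 115 ≥ 100
Round 3 — worker-1 pages on-call.
No further pages.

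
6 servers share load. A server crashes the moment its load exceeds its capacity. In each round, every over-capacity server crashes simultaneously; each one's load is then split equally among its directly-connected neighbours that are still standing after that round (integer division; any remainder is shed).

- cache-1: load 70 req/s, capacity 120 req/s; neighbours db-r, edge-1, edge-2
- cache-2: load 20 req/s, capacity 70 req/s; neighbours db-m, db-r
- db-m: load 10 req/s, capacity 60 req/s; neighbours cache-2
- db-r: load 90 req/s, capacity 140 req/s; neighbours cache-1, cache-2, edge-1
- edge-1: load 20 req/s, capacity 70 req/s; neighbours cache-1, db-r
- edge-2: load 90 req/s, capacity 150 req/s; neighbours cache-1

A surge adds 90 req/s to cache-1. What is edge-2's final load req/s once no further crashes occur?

Round 1 — cache-1 at 160 > 120. cache-1 crashes.
  cache-1 sheds 160 req/s to db-r, edge-1, edge-2: 53 each (1 lost).
    db-r: 90+53 = 143 > 140
    edge-1: 20+53 = 73 > 70
    edge-2: 90+53 = 143 ≤ 150
Round 2 — db-r, edge-1 crash.
  db-r sheds 143 req/s to cache-2: 143 each.
    cache-2: 20+143 = 163 > 70
  edge-1 sheds 73 req/s: no online neighbours, lost.
Round 3 — cache-2 crashes.
  cache-2 sheds 163 req/s to db-m: 163 each.
    db-m: 10+163 = 173 > 60
Round 4 — db-m crashes.
  db-m sheds 173 req/s: no online neighbours, lost.
No further crashes.

143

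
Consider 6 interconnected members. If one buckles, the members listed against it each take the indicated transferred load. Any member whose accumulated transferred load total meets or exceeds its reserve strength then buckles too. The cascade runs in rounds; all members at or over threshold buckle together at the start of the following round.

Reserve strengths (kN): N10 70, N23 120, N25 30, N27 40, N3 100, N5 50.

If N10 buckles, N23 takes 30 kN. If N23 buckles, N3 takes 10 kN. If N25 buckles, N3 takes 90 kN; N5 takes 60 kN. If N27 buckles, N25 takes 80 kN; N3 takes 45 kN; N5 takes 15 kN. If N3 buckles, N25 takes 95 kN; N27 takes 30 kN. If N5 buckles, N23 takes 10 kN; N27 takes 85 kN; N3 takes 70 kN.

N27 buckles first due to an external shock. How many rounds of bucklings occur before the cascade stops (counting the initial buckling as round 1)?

3

Round 1 — N27 buckles (initial).
  N25: +80 → 80 ≥ 30
  N3: +45 → 45 < 100
  N5: +15 → 15 < 50
Round 2 — N25 buckles.
  N3: +90 → 135 ≥ 100
  N5: +60 → 75 ≥ 50
Round 3 — N3, N5 buckle.
  N23: +10 → 10 < 120
No further bucklings.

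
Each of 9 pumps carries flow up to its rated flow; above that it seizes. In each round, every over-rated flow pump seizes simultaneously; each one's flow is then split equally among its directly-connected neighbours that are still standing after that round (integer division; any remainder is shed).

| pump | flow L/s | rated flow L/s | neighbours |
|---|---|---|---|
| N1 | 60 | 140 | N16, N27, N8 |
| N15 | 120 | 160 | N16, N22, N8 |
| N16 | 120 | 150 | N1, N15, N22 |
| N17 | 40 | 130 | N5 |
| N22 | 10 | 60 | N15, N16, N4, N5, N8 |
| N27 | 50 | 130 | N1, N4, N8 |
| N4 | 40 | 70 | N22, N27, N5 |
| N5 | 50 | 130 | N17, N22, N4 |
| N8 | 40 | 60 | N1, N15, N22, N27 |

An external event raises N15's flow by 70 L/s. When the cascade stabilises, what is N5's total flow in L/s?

124

Round 1 — N15 at 190 > 160. N15 seizes.
  N15 sheds 190 L/s to N16, N22, N8: 63 each (1 lost).
    N16: 120+63 = 183 > 150
    N22: 10+63 = 73 > 60
    N8: 40+63 = 103 > 60
Round 2 — N16, N22, N8 seize.
  N16 sheds 183 L/s to N1: 183 each.
    N1: 60+183 = 243 > 140
  N22 sheds 73 L/s to N4, N5: 36 each (1 lost).
    N4: 40+36 = 76 > 70
    N5: 50+36 = 86 ≤ 130
  N8 sheds 103 L/s to N1, N27: 51 each (1 lost).
    N1: 243+51 = 294 > 140
    N27: 50+51 = 101 ≤ 130
Round 3 — N1, N4 seize.
  N1 sheds 294 L/s to N27: 294 each.
    N27: 101+294 = 395 > 130
  N4 sheds 76 L/s to N27, N5: 38 each.
    N27: 395+38 = 433 > 130
    N5: 86+38 = 124 ≤ 130
Round 4 — N27 seizes.
  N27 sheds 433 L/s: no online neighbours, lost.
No further seizures.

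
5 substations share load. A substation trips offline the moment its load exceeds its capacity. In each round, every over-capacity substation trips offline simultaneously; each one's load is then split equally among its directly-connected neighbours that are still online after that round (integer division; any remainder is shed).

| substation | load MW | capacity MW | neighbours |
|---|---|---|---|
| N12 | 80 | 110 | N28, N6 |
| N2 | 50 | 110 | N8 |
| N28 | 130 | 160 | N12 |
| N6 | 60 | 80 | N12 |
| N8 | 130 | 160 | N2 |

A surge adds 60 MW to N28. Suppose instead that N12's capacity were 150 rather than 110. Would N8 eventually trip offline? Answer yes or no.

With N12's capacity at 150:
Round 1 — N28 at 190 > 160. N28 trips offline.
  N28 sheds 190 MW to N12: 190 each.
    N12: 80+190 = 270 > 150
Round 2 — N12 trips offline.
  N12 sheds 270 MW to N6: 270 each.
    N6: 60+270 = 330 > 80
Round 3 — N6 trips offline.
  N6 sheds 330 MW: no online neighbours, lost.
No further trips.

no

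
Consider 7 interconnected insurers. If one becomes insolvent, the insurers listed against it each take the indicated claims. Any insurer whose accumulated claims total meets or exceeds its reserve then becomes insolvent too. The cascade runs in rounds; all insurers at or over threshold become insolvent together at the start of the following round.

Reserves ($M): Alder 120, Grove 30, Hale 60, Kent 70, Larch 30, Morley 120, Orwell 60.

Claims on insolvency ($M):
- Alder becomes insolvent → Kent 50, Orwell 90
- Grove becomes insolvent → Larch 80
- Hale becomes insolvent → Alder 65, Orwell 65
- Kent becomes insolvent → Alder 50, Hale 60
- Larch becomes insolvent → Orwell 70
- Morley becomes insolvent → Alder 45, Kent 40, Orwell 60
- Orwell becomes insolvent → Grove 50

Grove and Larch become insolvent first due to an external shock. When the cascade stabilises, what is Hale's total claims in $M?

Round 1 — Grove, Larch become insolvent (initial).
  Orwell: +70 → 70 ≥ 60
Round 2 — Orwell becomes insolvent.
No further insolvencies.

0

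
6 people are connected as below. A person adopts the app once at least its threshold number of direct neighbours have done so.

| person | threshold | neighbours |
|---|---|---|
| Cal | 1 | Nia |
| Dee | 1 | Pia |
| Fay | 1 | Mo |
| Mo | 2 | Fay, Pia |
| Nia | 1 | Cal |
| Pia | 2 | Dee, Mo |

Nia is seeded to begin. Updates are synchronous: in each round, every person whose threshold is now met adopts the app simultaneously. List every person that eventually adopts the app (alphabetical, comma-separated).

Round 1 — Nia adopts the app (initial).
Round 2 — checking thresholds:
  Cal: 1 of 1 neighbours ≥ 1, adopts the app.
Round 3 — no new adoptions; cascade stops.

Cal, Nia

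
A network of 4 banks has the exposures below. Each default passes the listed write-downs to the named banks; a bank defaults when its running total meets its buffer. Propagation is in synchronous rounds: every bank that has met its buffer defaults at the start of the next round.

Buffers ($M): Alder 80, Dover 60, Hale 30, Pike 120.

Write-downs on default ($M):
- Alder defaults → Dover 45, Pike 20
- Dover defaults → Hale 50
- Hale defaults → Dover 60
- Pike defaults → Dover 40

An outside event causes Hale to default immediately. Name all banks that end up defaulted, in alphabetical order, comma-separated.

Dover, Hale

Round 1 — Hale defaults (initial).
  Dover: +60 → 60 ≥ 60
Round 2 — Dover defaults.
No further defaults.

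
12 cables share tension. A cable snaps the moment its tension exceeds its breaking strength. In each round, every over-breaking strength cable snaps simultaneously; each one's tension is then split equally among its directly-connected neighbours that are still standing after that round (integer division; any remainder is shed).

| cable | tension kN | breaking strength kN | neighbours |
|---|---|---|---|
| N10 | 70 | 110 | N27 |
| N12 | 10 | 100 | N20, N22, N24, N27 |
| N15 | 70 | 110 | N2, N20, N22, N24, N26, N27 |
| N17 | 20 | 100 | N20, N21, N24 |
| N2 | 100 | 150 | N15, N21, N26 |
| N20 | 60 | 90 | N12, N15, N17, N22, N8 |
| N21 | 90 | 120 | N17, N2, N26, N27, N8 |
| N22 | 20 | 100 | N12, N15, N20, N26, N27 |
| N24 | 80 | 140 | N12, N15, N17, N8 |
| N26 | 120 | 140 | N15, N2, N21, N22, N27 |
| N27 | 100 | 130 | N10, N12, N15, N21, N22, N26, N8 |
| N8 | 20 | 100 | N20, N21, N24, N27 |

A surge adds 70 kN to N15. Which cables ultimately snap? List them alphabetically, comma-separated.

Round 1 — N15 at 140 > 110. N15 snaps.
  N15 sheds 140 kN to N2, N20, N22, N24, N26, N27: 23 each (2 lost).
    N2: 100+23 = 123 ≤ 150
    N20: 60+23 = 83 ≤ 90
    N22: 20+23 = 43 ≤ 100
    N24: 80+23 = 103 ≤ 140
    N26: 120+23 = 143 > 140
    N27: 100+23 = 123 ≤ 130
Round 2 — N26 snaps.
  N26 sheds 143 kN to N2, N21, N22, N27: 35 each (3 lost).
    N2: 123+35 = 158 > 150
    N21: 90+35 = 125 > 120
    N22: 43+35 = 78 ≤ 100
    N27: 123+35 = 158 > 130
Round 3 — N2, N21, N27 snap.
  N2 sheds 158 kN: no online neighbours, lost.
  N21 sheds 125 kN to N17, N8: 62 each (1 lost).
    N17: 20+62 = 82 ≤ 100
    N8: 20+62 = 82 ≤ 100
  N27 sheds 158 kN to N10, N12, N22, N8: 39 each (2 lost).
    N10: 70+39 = 109 ≤ 110
    N12: 10+39 = 49 ≤ 100
    N22: 78+39 = 117 > 100
    N8: 82+39 = 121 > 100
Round 4 — N22, N8 snap.
  N22 sheds 117 kN to N12, N20: 58 each (1 lost).
    N12: 49+58 = 107 > 100
    N20: 83+58 = 141 > 90
  N8 sheds 121 kN to N20, N24: 60 each (1 lost).
    N20: 141+60 = 201 > 90
    N24: 103+60 = 163 > 140
Round 5 — N12, N20, N24 snap.
  N12 sheds 107 kN: no online neighbours, lost.
  N20 sheds 201 kN to N17: 201 each.
    N17: 82+201 = 283 > 100
  N24 sheds 163 kN to N17: 163 each.
    N17: 283+163 = 446 > 100
Round 6 — N17 snaps.
  N17 sheds 446 kN: no online neighbours, lost.
No further breaks.

N12, N15, N17, N2, N20, N21, N22, N24, N26, N27, N8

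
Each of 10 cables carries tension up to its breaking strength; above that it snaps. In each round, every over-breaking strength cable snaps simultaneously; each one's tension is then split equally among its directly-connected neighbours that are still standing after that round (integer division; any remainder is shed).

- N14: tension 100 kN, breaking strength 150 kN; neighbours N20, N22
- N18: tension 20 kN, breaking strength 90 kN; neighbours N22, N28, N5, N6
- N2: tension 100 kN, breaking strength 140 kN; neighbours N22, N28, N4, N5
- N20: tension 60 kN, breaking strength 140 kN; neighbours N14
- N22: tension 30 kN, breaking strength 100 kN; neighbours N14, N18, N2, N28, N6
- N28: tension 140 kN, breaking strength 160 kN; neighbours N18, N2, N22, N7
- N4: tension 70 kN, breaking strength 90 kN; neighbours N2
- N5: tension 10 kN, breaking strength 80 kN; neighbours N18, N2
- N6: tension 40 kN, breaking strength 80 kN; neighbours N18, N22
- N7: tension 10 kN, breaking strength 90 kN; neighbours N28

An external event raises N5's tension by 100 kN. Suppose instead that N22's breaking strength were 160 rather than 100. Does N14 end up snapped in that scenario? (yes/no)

With N22's breaking strength at 160:
Round 1 — N5 at 110 > 80. N5 snaps.
  N5 sheds 110 kN to N18, N2: 55 each.
    N18: 20+55 = 75 ≤ 90
    N2: 100+55 = 155 > 140
Round 2 — N2 snaps.
  N2 sheds 155 kN to N22, N28, N4: 51 each (2 lost).
    N22: 30+51 = 81 ≤ 160
    N28: 140+51 = 191 > 160
    N4: 70+51 = 121 > 90
Round 3 — N28, N4 snap.
  N28 sheds 191 kN to N18, N22, N7: 63 each (2 lost).
    N18: 75+63 = 138 > 90
    N22: 81+63 = 144 ≤ 160
    N7: 10+63 = 73 ≤ 90
  N4 sheds 121 kN: no online neighbours, lost.
Round 4 — N18 snaps.
  N18 sheds 138 kN to N22, N6: 69 each.
    N22: 144+69 = 213 > 160
    N6: 40+69 = 109 > 80
Round 5 — N22, N6 snap.
  N22 sheds 213 kN to N14: 213 each.
    N14: 100+213 = 313 > 150
  N6 sheds 109 kN: no online neighbours, lost.
Round 6 — N14 snaps.
  N14 sheds 313 kN to N20: 313 each.
    N20: 60+313 = 373 > 140
Round 7 — N20 snaps.
  N20 sheds 373 kN: no online neighbours, lost.
No further breaks.

yes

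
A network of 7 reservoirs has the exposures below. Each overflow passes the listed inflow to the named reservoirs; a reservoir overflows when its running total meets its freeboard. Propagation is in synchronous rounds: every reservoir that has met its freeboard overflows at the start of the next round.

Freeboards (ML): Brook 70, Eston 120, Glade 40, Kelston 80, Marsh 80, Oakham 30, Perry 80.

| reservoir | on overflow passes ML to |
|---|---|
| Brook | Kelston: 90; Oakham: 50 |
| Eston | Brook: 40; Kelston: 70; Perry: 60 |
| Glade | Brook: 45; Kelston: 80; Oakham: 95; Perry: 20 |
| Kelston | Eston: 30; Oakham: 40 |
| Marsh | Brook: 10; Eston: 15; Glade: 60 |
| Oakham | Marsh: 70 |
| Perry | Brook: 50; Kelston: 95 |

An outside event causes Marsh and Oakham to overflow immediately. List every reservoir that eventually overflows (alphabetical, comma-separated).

Glade, Kelston, Marsh, Oakham

Round 1 — Marsh, Oakham overflow (initial).
  Brook: +10 → 10 < 70
  Eston: +15 → 15 < 120
  Glade: +60 → 60 ≥ 40
Round 2 — Glade overflows.
  Brook: +45 → 55 < 70
  Kelston: +80 → 80 ≥ 80
  Perry: +20 → 20 < 80
Round 3 — Kelston overflows.
  Eston: +30 → 45 < 120
No further overflows.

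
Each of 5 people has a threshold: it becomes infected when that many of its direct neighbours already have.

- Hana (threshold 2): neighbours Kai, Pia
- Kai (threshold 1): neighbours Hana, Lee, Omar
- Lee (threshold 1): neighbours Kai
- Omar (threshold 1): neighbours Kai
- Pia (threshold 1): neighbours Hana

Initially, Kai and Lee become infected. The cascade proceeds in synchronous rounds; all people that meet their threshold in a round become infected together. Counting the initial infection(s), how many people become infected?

Round 1 — Kai, Lee become infected (initial).
Round 2 — checking thresholds:
  Hana: 1 of 2 neighbours < 2, holds.
  Omar: 1 of 1 neighbours ≥ 1, becomes infected.
Round 3 — no new infections; cascade stops.

3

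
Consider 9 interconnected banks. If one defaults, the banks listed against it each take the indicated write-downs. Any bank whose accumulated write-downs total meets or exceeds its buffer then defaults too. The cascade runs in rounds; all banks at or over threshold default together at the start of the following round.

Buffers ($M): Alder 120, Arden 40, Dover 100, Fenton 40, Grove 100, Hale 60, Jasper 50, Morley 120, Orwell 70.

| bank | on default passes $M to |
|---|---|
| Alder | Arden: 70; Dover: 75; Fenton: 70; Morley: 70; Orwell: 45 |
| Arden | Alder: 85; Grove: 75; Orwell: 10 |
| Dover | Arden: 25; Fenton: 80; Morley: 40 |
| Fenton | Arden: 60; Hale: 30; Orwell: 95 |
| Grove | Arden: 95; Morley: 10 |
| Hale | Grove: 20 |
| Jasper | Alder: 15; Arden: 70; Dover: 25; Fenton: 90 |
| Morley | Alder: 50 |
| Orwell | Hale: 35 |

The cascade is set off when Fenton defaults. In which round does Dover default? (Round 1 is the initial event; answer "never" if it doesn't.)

Round 1 — Fenton defaults (initial).
  Arden: +60 → 60 ≥ 40
  Hale: +30 → 30 < 60
  Orwell: +95 → 95 ≥ 70
Round 2 — Arden, Orwell default.
  Alder: +85 → 85 < 120
  Grove: +75 → 75 < 100
  Hale: +35 → 65 ≥ 60
Round 3 — Hale defaults.
  Grove: +20 → 95 < 100
No further defaults.

never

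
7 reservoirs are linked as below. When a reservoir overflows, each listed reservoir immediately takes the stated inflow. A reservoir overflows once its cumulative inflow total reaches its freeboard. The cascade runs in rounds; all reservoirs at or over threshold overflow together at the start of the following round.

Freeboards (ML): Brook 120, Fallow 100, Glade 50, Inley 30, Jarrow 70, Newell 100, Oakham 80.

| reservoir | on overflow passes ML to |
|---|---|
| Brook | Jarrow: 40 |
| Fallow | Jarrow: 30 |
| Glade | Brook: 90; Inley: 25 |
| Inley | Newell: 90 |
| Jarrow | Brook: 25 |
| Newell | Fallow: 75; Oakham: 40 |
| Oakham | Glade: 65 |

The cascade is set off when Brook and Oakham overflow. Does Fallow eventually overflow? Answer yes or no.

Round 1 — Brook, Oakham overflow (initial).
  Glade: +65 → 65 ≥ 50
  Jarrow: +40 → 40 < 70
Round 2 — Glade overflows.
  Inley: +25 → 25 < 30
No further overflows.

no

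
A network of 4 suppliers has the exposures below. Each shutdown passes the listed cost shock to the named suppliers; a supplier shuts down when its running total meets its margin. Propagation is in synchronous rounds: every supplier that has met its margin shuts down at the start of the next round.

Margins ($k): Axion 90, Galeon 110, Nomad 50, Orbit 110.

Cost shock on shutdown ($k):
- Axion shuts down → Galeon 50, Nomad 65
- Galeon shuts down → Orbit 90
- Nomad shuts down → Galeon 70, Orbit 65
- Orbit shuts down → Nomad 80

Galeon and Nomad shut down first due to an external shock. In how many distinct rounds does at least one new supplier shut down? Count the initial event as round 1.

Round 1 — Galeon, Nomad shut down (initial).
  Orbit: +90+65 → 155 ≥ 110
Round 2 — Orbit shuts down.
No further shutdowns.

2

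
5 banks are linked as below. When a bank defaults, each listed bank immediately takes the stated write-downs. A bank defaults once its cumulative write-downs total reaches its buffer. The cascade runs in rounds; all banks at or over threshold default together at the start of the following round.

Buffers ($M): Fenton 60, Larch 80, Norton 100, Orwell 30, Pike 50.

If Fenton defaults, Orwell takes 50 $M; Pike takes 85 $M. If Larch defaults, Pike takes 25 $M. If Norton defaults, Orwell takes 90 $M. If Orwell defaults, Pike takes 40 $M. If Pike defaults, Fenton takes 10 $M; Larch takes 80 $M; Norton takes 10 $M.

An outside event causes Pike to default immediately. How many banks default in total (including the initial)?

2

Round 1 — Pike defaults (initial).
  Fenton: +10 → 10 < 60
  Larch: +80 → 80 ≥ 80
  Norton: +10 → 10 < 100
Round 2 — Larch defaults.
No further defaults.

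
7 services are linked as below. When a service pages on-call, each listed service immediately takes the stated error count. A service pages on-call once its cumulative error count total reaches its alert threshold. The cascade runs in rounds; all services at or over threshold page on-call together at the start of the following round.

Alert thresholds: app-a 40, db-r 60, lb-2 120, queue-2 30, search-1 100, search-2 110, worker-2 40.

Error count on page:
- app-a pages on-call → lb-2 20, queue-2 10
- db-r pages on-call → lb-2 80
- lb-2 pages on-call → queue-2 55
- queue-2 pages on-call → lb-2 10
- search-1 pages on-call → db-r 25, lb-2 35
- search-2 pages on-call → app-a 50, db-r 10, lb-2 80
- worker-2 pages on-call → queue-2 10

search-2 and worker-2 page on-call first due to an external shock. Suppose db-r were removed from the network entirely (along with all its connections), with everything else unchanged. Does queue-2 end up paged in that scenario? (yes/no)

no

With db-r removed:
Round 1 — search-2, worker-2 page on-call (initial).
  app-a: +50 → 50 ≥ 40
  lb-2: +80 → 80 < 120
  queue-2: +10 → 10 < 30
Round 2 — app-a pages on-call.
  lb-2: +20 → 100 < 120
  queue-2: +10 → 20 < 30
No further pages.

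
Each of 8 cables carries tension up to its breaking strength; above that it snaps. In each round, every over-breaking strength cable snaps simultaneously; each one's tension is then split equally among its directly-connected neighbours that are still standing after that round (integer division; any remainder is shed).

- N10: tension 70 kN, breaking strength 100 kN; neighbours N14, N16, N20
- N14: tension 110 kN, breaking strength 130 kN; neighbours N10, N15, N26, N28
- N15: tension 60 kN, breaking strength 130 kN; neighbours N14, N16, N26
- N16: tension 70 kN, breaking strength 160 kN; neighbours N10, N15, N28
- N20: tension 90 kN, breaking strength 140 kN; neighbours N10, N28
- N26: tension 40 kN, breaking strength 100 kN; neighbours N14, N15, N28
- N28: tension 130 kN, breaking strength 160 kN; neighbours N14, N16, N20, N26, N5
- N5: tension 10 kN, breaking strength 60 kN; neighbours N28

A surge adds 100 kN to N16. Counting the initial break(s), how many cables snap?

7

Round 1 — N16 at 170 > 160. N16 snaps.
  N16 sheds 170 kN to N10, N15, N28: 56 each (2 lost).
    N10: 70+56 = 126 > 100
    N15: 60+56 = 116 ≤ 130
    N28: 130+56 = 186 > 160
Round 2 — N10, N28 snap.
  N10 sheds 126 kN to N14, N20: 63 each.
    N14: 110+63 = 173 > 130
    N20: 90+63 = 153 > 140
  N28 sheds 186 kN to N14, N20, N26, N5: 46 each (2 lost).
    N14: 173+46 = 219 > 130
    N20: 153+46 = 199 > 140
    N26: 40+46 = 86 ≤ 100
    N5: 10+46 = 56 ≤ 60
Round 3 — N14, N20 snap.
  N14 sheds 219 kN to N15, N26: 109 each (1 lost).
    N15: 116+109 = 225 > 130
    N26: 86+109 = 195 > 100
  N20 sheds 199 kN: no online neighbours, lost.
Round 4 — N15, N26 snap.
  N15 sheds 225 kN: no online neighbours, lost.
  N26 sheds 195 kN: no online neighbours, lost.
No further breaks.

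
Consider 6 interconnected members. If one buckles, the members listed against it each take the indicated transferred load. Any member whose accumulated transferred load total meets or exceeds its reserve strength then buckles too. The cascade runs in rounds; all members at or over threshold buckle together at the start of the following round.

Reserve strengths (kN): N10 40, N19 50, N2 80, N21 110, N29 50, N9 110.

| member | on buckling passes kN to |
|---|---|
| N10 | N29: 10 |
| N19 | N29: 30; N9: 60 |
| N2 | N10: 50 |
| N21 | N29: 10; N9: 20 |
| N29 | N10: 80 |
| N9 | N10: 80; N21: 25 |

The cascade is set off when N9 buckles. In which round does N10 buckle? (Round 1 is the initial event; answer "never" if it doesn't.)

Round 1 — N9 buckles (initial).
  N10: +80 → 80 ≥ 40
  N21: +25 → 25 < 110
Round 2 — N10 buckles.
  N29: +10 → 10 < 50
No further bucklings.

2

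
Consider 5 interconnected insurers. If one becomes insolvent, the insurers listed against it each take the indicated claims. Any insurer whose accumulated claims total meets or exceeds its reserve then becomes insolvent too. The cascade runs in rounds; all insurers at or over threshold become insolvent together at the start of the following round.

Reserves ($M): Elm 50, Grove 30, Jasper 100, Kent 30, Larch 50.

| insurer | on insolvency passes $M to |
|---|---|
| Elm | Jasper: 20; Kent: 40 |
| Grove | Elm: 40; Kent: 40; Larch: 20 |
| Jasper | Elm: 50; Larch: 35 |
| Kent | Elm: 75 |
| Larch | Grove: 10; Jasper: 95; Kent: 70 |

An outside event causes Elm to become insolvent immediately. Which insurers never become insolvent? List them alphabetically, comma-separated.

Grove, Jasper, Larch

Round 1 — Elm becomes insolvent (initial).
  Jasper: +20 → 20 < 100
  Kent: +40 → 40 ≥ 30
Round 2 — Kent becomes insolvent.
No further insolvencies.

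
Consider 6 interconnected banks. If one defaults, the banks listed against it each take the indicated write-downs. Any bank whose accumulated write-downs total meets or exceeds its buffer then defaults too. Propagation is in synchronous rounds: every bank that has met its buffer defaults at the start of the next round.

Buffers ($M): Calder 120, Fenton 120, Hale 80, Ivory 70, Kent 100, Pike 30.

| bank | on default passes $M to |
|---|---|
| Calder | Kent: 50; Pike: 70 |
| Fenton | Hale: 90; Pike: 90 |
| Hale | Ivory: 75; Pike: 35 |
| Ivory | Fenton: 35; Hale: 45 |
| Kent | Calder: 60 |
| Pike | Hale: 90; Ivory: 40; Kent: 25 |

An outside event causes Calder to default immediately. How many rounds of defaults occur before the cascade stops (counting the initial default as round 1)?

4

Round 1 — Calder defaults (initial).
  Kent: +50 → 50 < 100
  Pike: +70 → 70 ≥ 30
Round 2 — Pike defaults.
  Hale: +90 → 90 ≥ 80
  Ivory: +40 → 40 < 70
  Kent: +25 → 75 < 100
Round 3 — Hale defaults.
  Ivory: +75 → 115 ≥ 70
Round 4 — Ivory defaults.
  Fenton: +35 → 35 < 120
No further defaults.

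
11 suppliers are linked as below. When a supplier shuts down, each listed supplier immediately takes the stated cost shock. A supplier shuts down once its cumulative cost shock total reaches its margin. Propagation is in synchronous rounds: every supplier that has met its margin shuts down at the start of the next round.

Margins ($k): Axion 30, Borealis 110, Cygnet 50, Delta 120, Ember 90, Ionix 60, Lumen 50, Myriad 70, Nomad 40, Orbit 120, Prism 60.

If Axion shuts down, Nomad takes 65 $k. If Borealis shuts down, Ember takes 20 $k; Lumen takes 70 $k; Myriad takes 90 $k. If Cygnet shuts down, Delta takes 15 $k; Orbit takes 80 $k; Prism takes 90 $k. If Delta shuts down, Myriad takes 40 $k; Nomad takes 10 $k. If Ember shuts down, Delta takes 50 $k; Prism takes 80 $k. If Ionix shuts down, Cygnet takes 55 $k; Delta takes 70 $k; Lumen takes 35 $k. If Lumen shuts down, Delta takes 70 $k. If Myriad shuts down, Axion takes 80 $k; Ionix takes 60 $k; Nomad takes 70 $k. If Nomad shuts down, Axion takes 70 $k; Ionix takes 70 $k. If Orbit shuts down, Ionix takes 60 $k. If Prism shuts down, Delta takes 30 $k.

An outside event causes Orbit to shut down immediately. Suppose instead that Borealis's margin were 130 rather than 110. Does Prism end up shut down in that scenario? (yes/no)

yes

With Borealis's margin at 130:
Round 1 — Orbit shuts down (initial).
  Ionix: +60 → 60 ≥ 60
Round 2 — Ionix shuts down.
  Cygnet: +55 → 55 ≥ 50
  Delta: +70 → 70 < 120
  Lumen: +35 → 35 < 50
Round 3 — Cygnet shuts down.
  Delta: +15 → 85 < 120
  Prism: +90 → 90 ≥ 60
Round 4 — Prism shuts down.
  Delta: +30 → 115 < 120
No further shutdowns.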